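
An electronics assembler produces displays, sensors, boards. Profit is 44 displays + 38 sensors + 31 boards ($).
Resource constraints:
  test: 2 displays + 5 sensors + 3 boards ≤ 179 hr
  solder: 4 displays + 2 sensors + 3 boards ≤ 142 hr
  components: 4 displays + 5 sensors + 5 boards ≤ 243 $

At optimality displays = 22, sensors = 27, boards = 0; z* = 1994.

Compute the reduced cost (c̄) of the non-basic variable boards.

-8

Binding: test and solder. Non-binding: components (20 unused).
Slack constraints have shadow price 0 (complementary slackness).
From A_Bᵀ y = c: 2·y_test + 4·y_solder = 44; 5·y_test + 2·y_solder = 38.
→ y_test = 4 and y_solder = 9.
Reduced cost of boards: c₃ − yᵀa₃ = 31 − (4·3 + 9·3) = 31 − 39 = -8.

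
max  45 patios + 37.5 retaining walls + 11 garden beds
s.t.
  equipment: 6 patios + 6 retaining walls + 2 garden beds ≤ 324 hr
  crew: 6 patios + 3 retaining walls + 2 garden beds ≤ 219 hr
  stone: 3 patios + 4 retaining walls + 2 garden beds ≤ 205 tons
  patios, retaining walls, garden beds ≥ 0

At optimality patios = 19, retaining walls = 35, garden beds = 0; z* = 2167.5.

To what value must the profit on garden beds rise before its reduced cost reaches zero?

15

Check each constraint at x*: equipment 324/324 (tight); crew 219/219 (tight); stone 197/205 (slack 8).
By complementary slackness, y = 0 for the non-binding constraint.
Dual feasibility on the basic columns requires 6·y_equipment + 6·y_crew = 45, 6·y_equipment + 3·y_crew = 37.5.
Solving: y_equipment = 5, y_crew = 2.5.
garden beds enters the basis when its profit ≥ yᵀa₃ = 5·2 + 2.5·2 = 15.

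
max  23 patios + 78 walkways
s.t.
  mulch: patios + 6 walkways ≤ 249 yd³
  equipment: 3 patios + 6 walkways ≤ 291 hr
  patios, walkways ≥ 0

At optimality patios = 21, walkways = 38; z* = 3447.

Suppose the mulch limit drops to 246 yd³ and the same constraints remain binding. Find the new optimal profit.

3423

At the optimum: mulch uses 249 of 249 (binding); equipment uses 291 of 291 (binding).
From A_Bᵀ y = c: 1·y_mulch + 3·y_equipment = 23; 6·y_mulch + 6·y_equipment = 78.
Solving: y_mulch = 8, y_equipment = 5.
Δz = y_mulch·Δb = 8 × (-3) = -24, so new z* = 3447 − 24 = 3423.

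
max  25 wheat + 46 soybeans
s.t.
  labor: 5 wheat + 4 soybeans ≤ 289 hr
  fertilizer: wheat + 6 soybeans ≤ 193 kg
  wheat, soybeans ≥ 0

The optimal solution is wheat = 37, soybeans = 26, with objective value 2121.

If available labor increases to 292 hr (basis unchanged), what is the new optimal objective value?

2133

At the optimum: labor uses 289 of 289 (binding); fertilizer uses 193 of 193 (binding).
From A_Bᵀ y = c: 5·y_labor + 1·y_fertilizer = 25; 4·y_labor + 6·y_fertilizer = 46.
Solving: y_labor = 4, y_fertilizer = 5.
Δz = y_labor·Δb = 4 × (3) = 12, so new z* = 2121 + 12 = 2133.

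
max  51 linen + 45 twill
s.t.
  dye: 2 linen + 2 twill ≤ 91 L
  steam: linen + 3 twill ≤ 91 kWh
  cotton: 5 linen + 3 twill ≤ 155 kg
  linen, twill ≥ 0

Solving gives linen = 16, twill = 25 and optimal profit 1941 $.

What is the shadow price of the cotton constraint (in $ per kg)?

Binding: steam and cotton. Non-binding: dye (9 unused).
Slack constraints have shadow price 0 (complementary slackness).
The binding rows give the dual system: 1·y_steam + 5·y_cotton = 51 and 3·y_steam + 3·y_cotton = 45.
Solving: y_steam = 6, y_cotton = 9.
Shadow price of cotton = 9.

9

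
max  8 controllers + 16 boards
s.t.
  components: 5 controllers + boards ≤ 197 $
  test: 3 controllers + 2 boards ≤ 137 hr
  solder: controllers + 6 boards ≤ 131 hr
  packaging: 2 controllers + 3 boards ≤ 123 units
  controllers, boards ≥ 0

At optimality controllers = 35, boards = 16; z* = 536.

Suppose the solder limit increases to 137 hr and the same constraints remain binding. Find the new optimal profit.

548

Check each constraint at x*: components 191/197 (slack 6); test 137/137 (tight); solder 131/131 (tight); packaging 118/123 (slack 5).
By complementary slackness, y = 0 for the non-binding constraints.
From A_Bᵀ y = c: 3·y_test + 1·y_solder = 8; 2·y_test + 6·y_solder = 16.
Solving: y_test = 2, y_solder = 2.
Δz = y_solder·Δb = 2 × (6) = 12, so new z* = 536 + 12 = 548.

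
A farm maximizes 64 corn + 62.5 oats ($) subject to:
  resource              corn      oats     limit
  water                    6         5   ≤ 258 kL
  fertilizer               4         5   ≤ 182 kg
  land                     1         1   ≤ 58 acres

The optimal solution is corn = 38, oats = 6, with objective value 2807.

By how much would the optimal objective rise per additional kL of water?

7

Check each constraint at x*: water 258/258 (tight); fertilizer 182/182 (tight); land 44/58 (slack 14).
Slack constraints have shadow price 0 (complementary slackness).
From A_Bᵀ y = c: 6·y_water + 4·y_fertilizer = 64; 5·y_water + 5·y_fertilizer = 62.5.
Solving: y_water = 7, y_fertilizer = 5.5.
Shadow price of water = 7.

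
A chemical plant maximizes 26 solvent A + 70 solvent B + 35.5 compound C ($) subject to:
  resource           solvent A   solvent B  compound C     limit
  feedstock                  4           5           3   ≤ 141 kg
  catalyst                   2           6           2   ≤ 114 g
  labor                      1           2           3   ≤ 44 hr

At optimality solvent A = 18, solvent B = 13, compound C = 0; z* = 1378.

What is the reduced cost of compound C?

Check each constraint at x*: feedstock 137/141 (slack 4); catalyst 114/114 (tight); labor 44/44 (tight).
Slack constraints have shadow price 0 (complementary slackness).
Dual feasibility on the basic columns requires 2·y_catalyst + 1·y_labor = 26, 6·y_catalyst + 2·y_labor = 70.
Solving: y_catalyst = 9, y_labor = 8.
Reduced cost of compound C: c₃ − yᵀa₃ = 35.5 − (9·2 + 8·3) = 35.5 − 42 = -6.5.

-6.5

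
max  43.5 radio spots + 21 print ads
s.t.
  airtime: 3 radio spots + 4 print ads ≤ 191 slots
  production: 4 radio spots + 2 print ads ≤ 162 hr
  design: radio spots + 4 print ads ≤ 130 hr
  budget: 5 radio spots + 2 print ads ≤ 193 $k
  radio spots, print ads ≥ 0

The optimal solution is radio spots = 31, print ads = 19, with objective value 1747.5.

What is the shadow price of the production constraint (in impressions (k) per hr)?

9

Binding: production and budget. Non-binding: airtime (22 unused), design (23 unused).
By complementary slackness, y = 0 for the non-binding constraints.
Dual feasibility on the basic columns requires 4·y_production + 5·y_budget = 43.5, 2·y_production + 2·y_budget = 21.
→ y_production = 9 and y_budget = 1.5.
Shadow price of production = 9.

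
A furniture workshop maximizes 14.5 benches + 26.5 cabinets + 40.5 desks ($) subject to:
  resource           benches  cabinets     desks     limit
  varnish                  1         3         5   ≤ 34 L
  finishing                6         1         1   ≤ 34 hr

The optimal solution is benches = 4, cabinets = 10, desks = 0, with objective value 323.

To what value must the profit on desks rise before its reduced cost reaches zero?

43.5

At the optimum: varnish uses 34 of 34 (binding); finishing uses 34 of 34 (binding).
The binding rows give the dual system: 1·y_varnish + 6·y_finishing = 14.5 and 3·y_varnish + 1·y_finishing = 26.5.
Solving: y_varnish = 8.5, y_finishing = 1.
desks enters the basis when its profit ≥ yᵀa₃ = 8.5·5 + 1·1 = 43.5.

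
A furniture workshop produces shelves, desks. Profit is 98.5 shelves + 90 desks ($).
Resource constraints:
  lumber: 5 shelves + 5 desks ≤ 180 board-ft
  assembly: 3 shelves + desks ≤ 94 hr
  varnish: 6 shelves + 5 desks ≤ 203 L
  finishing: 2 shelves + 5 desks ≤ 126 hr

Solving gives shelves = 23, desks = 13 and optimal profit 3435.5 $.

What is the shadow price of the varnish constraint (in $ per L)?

At the optimum: lumber uses 180 of 180 (binding); assembly uses 82 of 94 (slack = 12); varnish uses 203 of 203 (binding); finishing uses 111 of 126 (slack = 15).
By complementary slackness, y = 0 for the non-binding constraints.
From A_Bᵀ y = c: 5·y_lumber + 6·y_varnish = 98.5; 5·y_lumber + 5·y_varnish = 90.
This yields shadow prices y_lumber = 9.5, y_varnish = 8.5.
Shadow price of varnish = 8.5.

8.5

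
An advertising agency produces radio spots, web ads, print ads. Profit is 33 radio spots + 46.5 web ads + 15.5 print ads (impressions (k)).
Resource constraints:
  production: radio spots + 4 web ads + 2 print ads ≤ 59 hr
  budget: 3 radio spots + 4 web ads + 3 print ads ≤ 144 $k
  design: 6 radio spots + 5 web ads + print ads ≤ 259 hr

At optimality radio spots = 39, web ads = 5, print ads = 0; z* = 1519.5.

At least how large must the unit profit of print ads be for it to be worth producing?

16.5

At the optimum: production uses 59 of 59 (binding); budget uses 137 of 144 (slack = 7); design uses 259 of 259 (binding).
Slack constraints have shadow price 0 (complementary slackness).
From A_Bᵀ y = c: 1·y_production + 6·y_design = 33; 4·y_production + 5·y_design = 46.5.
Solving: y_production = 6, y_design = 4.5.
print ads enters the basis when its profit ≥ yᵀa₃ = 6·2 + 4.5·1 = 16.5.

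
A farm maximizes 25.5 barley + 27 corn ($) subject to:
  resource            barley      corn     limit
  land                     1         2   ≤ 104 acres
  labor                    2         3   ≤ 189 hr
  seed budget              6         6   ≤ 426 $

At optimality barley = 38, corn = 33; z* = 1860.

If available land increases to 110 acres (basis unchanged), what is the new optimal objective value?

Binding: land and seed budget. Non-binding: labor (14 unused).
Since labor is not tight, its dual is 0.
The binding rows give the dual system: 1·y_land + 6·y_seed budget = 25.5 and 2·y_land + 6·y_seed budget = 27.
Solving: y_land = 1.5, y_seed budget = 4.
Δz = y_land·Δb = 1.5 × (6) = 9, so new z* = 1860 + 9 = 1869.

1869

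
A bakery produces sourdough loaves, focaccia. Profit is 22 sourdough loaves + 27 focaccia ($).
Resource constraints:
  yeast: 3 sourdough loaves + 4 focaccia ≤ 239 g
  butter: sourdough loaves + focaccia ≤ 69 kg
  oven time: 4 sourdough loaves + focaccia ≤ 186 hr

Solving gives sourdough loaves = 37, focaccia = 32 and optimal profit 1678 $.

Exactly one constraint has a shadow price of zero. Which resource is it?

yeast: 239/239 (binding)
butter: 69/69 (binding)
oven time: 180/186 (slack 6)
By complementary slackness, a constraint with positive slack has shadow price 0 → oven time.

oven time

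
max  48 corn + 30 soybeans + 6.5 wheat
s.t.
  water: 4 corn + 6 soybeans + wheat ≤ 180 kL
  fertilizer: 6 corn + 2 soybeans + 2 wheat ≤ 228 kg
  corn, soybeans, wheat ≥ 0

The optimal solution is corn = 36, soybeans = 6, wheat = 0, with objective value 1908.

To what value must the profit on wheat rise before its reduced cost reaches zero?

Check each constraint at x*: water 180/180 (tight); fertilizer 228/228 (tight).
From A_Bᵀ y = c: 4·y_water + 6·y_fertilizer = 48; 6·y_water + 2·y_fertilizer = 30.
Solving: y_water = 3, y_fertilizer = 6.
wheat enters the basis when its profit ≥ yᵀa₃ = 3·1 + 6·2 = 15.

15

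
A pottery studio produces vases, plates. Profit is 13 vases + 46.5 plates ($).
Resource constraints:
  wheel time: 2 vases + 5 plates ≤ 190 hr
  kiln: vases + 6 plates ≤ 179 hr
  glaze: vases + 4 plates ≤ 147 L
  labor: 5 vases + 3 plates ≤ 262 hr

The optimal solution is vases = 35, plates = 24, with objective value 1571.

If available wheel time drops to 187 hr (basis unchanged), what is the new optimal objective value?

1557.5

Binding: wheel time and kiln. Non-binding: glaze (16 unused), labor (15 unused).
Slack constraints have shadow price 0 (complementary slackness).
From A_Bᵀ y = c: 2·y_wheel time + 1·y_kiln = 13; 5·y_wheel time + 6·y_kiln = 46.5.
→ y_wheel time = 4.5 and y_kiln = 4.
Δz = y_wheel time·Δb = 4.5 × (-3) = -13.5, so new z* = 1571 − 13.5 = 1557.5.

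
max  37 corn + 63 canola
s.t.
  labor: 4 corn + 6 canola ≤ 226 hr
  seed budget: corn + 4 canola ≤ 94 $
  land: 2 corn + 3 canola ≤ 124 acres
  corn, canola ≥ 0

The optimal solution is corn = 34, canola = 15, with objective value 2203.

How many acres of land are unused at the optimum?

land used = 2·34 + 3·15 = 113; slack = 124 − 113 = 11.

11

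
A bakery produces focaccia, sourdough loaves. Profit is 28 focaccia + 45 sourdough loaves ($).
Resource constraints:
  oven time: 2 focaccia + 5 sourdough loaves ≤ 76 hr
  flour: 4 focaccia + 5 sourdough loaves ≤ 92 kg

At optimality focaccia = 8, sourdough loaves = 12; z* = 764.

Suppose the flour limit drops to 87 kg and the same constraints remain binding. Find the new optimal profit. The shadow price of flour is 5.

739

Δb = -5, so new z* = 764 + (5)·(-5) = 764 − 25 = 739.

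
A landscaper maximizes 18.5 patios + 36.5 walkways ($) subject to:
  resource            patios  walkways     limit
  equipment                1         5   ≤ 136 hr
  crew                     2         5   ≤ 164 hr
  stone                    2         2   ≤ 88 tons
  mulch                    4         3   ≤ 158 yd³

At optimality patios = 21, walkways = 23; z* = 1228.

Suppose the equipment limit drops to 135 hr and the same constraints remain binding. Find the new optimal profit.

1223.5

At the optimum: equipment uses 136 of 136 (binding); crew uses 157 of 164 (slack = 7); stone uses 88 of 88 (binding); mulch uses 153 of 158 (slack = 5).
Slack constraints have shadow price 0 (complementary slackness).
The binding rows give the dual system: 1·y_equipment + 2·y_stone = 18.5 and 5·y_equipment + 2·y_stone = 36.5.
This yields shadow prices y_equipment = 4.5, y_stone = 7.
Δz = y_equipment·Δb = 4.5 × (-1) = -4.5, so new z* = 1228 − 4.5 = 1223.5.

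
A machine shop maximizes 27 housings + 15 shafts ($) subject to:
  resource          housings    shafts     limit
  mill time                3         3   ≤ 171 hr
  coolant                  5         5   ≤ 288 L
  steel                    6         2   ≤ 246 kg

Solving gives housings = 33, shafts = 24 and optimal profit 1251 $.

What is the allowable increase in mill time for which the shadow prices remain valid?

Binding constraints: mill time, steel. The basis is B = [[3,3],[6,2]] with det -12.
Per unit increase in mill time, x* moves by d = (-0.1667, 0.5).
The basis stays optimal until coolant becomes binding; allowable increase = 1.8 hr.

1.8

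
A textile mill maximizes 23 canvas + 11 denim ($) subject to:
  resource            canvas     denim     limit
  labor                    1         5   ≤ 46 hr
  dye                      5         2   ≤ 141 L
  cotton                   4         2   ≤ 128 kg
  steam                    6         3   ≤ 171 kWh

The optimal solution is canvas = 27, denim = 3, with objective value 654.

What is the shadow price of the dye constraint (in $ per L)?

1

At the optimum: labor uses 42 of 46 (slack = 4); dye uses 141 of 141 (binding); cotton uses 114 of 128 (slack = 14); steam uses 171 of 171 (binding).
By complementary slackness, y = 0 for the non-binding constraints.
Dual feasibility on the basic columns requires 5·y_dye + 6·y_steam = 23, 2·y_dye + 3·y_steam = 11.
Solving: y_dye = 1, y_steam = 3.
Shadow price of dye = 1.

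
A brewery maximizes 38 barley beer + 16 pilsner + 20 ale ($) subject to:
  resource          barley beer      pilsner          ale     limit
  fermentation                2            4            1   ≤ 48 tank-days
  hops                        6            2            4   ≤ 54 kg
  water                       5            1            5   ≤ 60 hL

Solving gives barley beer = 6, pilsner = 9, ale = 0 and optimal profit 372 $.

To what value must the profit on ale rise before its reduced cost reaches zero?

25

At the optimum: fermentation uses 48 of 48 (binding); hops uses 54 of 54 (binding); water uses 39 of 60 (slack = 21).
Since water is not tight, its dual is 0.
The binding rows give the dual system: 2·y_fermentation + 6·y_hops = 38 and 4·y_fermentation + 2·y_hops = 16.
This yields shadow prices y_fermentation = 1, y_hops = 6.
ale enters the basis when its profit ≥ yᵀa₃ = 1·1 + 6·4 = 25.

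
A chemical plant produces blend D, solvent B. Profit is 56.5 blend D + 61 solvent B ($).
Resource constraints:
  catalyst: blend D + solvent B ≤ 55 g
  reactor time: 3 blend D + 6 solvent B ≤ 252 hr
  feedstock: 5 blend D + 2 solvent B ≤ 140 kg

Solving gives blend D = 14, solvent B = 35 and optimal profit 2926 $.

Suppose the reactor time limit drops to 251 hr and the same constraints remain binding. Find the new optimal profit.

Binding: reactor time and feedstock. Non-binding: catalyst (6 unused).
By complementary slackness, y = 0 for the non-binding constraint.
The binding rows give the dual system: 3·y_reactor time + 5·y_feedstock = 56.5 and 6·y_reactor time + 2·y_feedstock = 61.
→ y_reactor time = 8 and y_feedstock = 6.5.
Δz = y_reactor time·Δb = 8 × (-1) = -8, so new z* = 2926 − 8 = 2918.

2918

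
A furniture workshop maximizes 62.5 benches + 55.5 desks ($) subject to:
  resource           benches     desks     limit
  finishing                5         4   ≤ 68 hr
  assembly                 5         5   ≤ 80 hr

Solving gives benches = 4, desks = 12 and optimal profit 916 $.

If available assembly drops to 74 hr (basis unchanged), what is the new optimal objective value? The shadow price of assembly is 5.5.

Δb = -6, so new z* = 916 + (5.5)·(-6) = 916 − 33 = 883.

883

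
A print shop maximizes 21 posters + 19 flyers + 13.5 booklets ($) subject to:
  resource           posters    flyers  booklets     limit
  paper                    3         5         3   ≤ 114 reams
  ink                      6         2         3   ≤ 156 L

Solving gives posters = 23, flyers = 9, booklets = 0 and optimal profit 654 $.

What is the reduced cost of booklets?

-1.5

Both paper and ink are binding at x*.
Dual feasibility on the basic columns requires 3·y_paper + 6·y_ink = 21, 5·y_paper + 2·y_ink = 19.
This yields shadow prices y_paper = 3, y_ink = 2.
Reduced cost of booklets: c₃ − yᵀa₃ = 13.5 − (3·3 + 2·3) = 13.5 − 15 = -1.5.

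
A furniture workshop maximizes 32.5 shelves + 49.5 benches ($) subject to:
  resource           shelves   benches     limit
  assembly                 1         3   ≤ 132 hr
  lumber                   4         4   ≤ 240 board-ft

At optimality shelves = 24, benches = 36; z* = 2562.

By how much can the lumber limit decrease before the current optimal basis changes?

64

Binding constraints: assembly, lumber. The basis is B = [[1,3],[4,4]] with det -8.
Per unit decrease in lumber, x* moves by d = (-0.375, 0.125).
The basis stays optimal until shelves reaches 0; allowable decrease = 64 board-ft.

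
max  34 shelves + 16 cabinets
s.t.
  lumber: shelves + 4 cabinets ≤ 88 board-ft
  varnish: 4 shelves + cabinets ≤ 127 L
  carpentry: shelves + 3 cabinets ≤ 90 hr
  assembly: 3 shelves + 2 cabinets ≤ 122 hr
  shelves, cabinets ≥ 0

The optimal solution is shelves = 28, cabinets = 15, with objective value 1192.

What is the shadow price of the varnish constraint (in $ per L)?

8

Binding: lumber and varnish. Non-binding: carpentry (17 unused), assembly (8 unused).
Since carpentry, assembly are not tight, their duals are 0.
From A_Bᵀ y = c: 1·y_lumber + 4·y_varnish = 34; 4·y_lumber + 1·y_varnish = 16.
This yields shadow prices y_lumber = 2, y_varnish = 8.
Shadow price of varnish = 8.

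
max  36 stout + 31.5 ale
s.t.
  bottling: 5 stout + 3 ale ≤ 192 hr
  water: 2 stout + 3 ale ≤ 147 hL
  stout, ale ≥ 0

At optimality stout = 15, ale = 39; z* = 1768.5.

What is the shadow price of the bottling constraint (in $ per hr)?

At the optimum: bottling uses 192 of 192 (binding); water uses 147 of 147 (binding).
From A_Bᵀ y = c: 5·y_bottling + 2·y_water = 36; 3·y_bottling + 3·y_water = 31.5.
→ y_bottling = 5 and y_water = 5.5.
Shadow price of bottling = 5.

5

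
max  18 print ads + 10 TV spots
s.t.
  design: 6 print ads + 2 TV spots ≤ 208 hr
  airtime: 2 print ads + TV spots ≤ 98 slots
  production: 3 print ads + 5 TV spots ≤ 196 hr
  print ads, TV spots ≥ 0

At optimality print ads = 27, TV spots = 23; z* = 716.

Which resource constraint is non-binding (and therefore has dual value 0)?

design: 208/208 (binding)
airtime: 77/98 (slack 21)
production: 196/196 (binding)
By complementary slackness, a constraint with positive slack has shadow price 0 → airtime.

airtime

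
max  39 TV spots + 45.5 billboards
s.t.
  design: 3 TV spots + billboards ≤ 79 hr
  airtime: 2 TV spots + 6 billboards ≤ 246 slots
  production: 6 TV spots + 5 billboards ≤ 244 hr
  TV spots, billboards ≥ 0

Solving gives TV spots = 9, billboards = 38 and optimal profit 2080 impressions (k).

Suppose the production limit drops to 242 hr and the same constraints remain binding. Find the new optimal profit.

At the optimum: design uses 65 of 79 (slack = 14); airtime uses 246 of 246 (binding); production uses 244 of 244 (binding).
By complementary slackness, y = 0 for the non-binding constraint.
From A_Bᵀ y = c: 2·y_airtime + 6·y_production = 39; 6·y_airtime + 5·y_production = 45.5.
Solving: y_airtime = 3, y_production = 5.5.
Δz = y_production·Δb = 5.5 × (-2) = -11, so new z* = 2080 − 11 = 2069.

2069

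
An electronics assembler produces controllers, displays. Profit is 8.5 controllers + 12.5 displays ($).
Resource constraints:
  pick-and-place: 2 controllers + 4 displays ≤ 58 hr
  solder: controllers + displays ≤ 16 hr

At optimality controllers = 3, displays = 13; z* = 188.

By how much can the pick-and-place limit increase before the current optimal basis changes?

Binding constraints: pick-and-place, solder. The basis is B = [[2,4],[1,1]] with det -2.
Per unit increase in pick-and-place, x* moves by d = (-0.5, 0.5).
The basis stays optimal until controllers reaches 0; allowable increase = 6 hr.

6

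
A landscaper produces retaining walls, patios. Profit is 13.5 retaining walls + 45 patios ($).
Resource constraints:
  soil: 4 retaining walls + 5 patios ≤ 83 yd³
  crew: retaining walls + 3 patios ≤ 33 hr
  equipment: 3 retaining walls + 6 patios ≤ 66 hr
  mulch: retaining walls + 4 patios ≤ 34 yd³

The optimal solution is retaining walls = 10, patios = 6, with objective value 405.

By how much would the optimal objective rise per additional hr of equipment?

1.5

At the optimum: soil uses 70 of 83 (slack = 13); crew uses 28 of 33 (slack = 5); equipment uses 66 of 66 (binding); mulch uses 34 of 34 (binding).
Slack constraints have shadow price 0 (complementary slackness).
Dual feasibility on the basic columns requires 3·y_equipment + 1·y_mulch = 13.5, 6·y_equipment + 4·y_mulch = 45.
This yields shadow prices y_equipment = 1.5, y_mulch = 9.
Shadow price of equipment = 1.5.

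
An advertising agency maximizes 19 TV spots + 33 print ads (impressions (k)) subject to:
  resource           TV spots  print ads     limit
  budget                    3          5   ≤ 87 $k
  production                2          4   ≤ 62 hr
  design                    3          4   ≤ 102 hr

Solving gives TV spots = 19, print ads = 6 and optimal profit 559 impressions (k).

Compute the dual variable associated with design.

Check each constraint at x*: budget 87/87 (tight); production 62/62 (tight); design 81/102 (slack 21).
Slack constraints have shadow price 0 (complementary slackness).
Dual feasibility on the basic columns requires 3·y_budget + 2·y_production = 19, 5·y_budget + 4·y_production = 33.
Solving: y_budget = 5, y_production = 2.
Shadow price of design = 0.

0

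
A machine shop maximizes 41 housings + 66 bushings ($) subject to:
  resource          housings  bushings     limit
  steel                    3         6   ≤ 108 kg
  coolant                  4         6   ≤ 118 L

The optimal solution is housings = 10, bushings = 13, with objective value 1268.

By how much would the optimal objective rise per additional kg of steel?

3

At the optimum: steel uses 108 of 108 (binding); coolant uses 118 of 118 (binding).
From A_Bᵀ y = c: 3·y_steel + 4·y_coolant = 41; 6·y_steel + 6·y_coolant = 66.
Solving: y_steel = 3, y_coolant = 8.
Shadow price of steel = 3.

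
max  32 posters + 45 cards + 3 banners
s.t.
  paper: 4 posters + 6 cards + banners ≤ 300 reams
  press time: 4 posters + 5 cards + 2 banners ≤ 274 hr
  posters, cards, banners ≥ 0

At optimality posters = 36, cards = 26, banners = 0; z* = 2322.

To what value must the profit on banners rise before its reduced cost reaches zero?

11

Check each constraint at x*: paper 300/300 (tight); press time 274/274 (tight).
The binding rows give the dual system: 4·y_paper + 4·y_press time = 32 and 6·y_paper + 5·y_press time = 45.
→ y_paper = 5 and y_press time = 3.
banners enters the basis when its profit ≥ yᵀa₃ = 5·1 + 3·2 = 11.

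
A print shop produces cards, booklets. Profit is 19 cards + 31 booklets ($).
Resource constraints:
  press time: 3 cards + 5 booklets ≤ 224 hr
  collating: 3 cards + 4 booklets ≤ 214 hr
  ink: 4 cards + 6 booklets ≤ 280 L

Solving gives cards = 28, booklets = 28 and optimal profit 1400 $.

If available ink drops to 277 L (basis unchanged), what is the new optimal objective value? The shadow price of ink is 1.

Δb = -3, so new z* = 1400 + (1)·(-3) = 1400 − 3 = 1397.

1397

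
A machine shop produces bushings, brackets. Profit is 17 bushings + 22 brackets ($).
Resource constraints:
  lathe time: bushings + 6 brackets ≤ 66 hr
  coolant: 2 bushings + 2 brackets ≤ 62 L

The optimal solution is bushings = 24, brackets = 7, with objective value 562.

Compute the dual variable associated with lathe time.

1

Both lathe time and coolant are binding at x*.
Dual feasibility on the basic columns requires 1·y_lathe time + 2·y_coolant = 17, 6·y_lathe time + 2·y_coolant = 22.
→ y_lathe time = 1 and y_coolant = 8.
Shadow price of lathe time = 1.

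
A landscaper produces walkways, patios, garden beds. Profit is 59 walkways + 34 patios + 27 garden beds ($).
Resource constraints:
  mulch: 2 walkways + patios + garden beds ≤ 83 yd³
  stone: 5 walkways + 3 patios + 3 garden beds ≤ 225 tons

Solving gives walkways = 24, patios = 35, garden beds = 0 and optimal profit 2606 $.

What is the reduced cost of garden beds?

At the optimum: mulch uses 83 of 83 (binding); stone uses 225 of 225 (binding).
The binding rows give the dual system: 2·y_mulch + 5·y_stone = 59 and 1·y_mulch + 3·y_stone = 34.
→ y_mulch = 7 and y_stone = 9.
Reduced cost of garden beds: c₃ − yᵀa₃ = 27 − (7·1 + 9·3) = 27 − 34 = -7.

-7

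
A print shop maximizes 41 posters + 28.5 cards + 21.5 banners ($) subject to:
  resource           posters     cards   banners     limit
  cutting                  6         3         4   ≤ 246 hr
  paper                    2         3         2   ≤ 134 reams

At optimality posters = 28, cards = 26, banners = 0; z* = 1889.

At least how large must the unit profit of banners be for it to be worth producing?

Both cutting and paper are binding at x*.
From A_Bᵀ y = c: 6·y_cutting + 2·y_paper = 41; 3·y_cutting + 3·y_paper = 28.5.
Solving: y_cutting = 5.5, y_paper = 4.
banners enters the basis when its profit ≥ yᵀa₃ = 5.5·4 + 4·2 = 30.

30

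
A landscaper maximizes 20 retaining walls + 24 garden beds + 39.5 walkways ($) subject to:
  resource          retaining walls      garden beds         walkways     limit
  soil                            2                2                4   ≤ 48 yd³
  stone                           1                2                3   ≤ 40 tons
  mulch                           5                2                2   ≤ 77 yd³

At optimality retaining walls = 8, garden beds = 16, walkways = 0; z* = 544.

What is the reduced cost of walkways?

-4.5

At the optimum: soil uses 48 of 48 (binding); stone uses 40 of 40 (binding); mulch uses 72 of 77 (slack = 5).
Slack constraints have shadow price 0 (complementary slackness).
The binding rows give the dual system: 2·y_soil + 1·y_stone = 20 and 2·y_soil + 2·y_stone = 24.
Solving: y_soil = 8, y_stone = 4.
Reduced cost of walkways: c₃ − yᵀa₃ = 39.5 − (8·4 + 4·3) = 39.5 − 44 = -4.5.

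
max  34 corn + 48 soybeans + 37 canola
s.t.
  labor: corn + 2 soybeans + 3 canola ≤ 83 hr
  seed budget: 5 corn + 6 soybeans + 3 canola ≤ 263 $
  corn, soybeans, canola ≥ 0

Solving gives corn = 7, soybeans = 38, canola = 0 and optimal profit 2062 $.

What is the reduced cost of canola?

Both labor and seed budget are binding at x*.
Dual feasibility on the basic columns requires 1·y_labor + 5·y_seed budget = 34, 2·y_labor + 6·y_seed budget = 48.
Solving: y_labor = 9, y_seed budget = 5.
Reduced cost of canola: c₃ − yᵀa₃ = 37 − (9·3 + 5·3) = 37 − 42 = -5.

-5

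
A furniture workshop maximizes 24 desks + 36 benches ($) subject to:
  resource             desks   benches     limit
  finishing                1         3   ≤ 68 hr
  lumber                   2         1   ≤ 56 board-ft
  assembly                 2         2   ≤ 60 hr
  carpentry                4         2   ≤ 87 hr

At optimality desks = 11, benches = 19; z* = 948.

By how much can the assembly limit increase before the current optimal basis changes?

Binding constraints: finishing, assembly. The basis is B = [[1,3],[2,2]] with det -4.
Per unit increase in assembly, x* moves by d = (0.75, -0.25).
The basis stays optimal until carpentry becomes binding; allowable increase = 2 hr.

2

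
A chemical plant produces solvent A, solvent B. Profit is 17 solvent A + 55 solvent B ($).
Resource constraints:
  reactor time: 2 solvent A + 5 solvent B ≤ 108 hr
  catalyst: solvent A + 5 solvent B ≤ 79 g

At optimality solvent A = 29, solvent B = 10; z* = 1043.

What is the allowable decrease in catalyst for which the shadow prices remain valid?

25

Binding constraints: reactor time, catalyst. The basis is B = [[2,5],[1,5]] with det 5.
Per unit decrease in catalyst, x* moves by d = (1, -0.4).
The basis stays optimal until solvent B reaches 0; allowable decrease = 25 g.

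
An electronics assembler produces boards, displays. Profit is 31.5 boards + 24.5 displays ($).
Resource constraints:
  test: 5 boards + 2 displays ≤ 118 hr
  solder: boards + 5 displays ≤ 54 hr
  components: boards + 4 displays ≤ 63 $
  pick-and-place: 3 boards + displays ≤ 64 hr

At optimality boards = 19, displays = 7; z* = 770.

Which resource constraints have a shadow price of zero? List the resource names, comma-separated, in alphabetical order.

components, test

test: 109/118 (slack 9)
solder: 54/54 (binding)
components: 47/63 (slack 16)
pick-and-place: 64/64 (binding)
By complementary slackness, a constraint with positive slack has shadow price 0 → components, test.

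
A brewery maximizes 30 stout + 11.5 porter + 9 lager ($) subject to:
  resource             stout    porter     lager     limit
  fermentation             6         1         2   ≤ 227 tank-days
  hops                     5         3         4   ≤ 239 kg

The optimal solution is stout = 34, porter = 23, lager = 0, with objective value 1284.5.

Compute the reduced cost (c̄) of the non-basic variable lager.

Both fermentation and hops are binding at x*.
Dual feasibility on the basic columns requires 6·y_fermentation + 5·y_hops = 30, 1·y_fermentation + 3·y_hops = 11.5.
→ y_fermentation = 2.5 and y_hops = 3.
Reduced cost of lager: c₃ − yᵀa₃ = 9 − (2.5·2 + 3·4) = 9 − 17 = -8.

-8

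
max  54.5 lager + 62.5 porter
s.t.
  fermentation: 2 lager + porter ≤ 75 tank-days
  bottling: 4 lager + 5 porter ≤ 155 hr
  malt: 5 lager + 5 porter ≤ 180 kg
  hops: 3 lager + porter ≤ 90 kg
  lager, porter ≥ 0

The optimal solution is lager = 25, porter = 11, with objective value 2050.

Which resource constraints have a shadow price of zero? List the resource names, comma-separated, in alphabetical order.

fermentation, hops

fermentation: 61/75 (slack 14)
bottling: 155/155 (binding)
malt: 180/180 (binding)
hops: 86/90 (slack 4)
By complementary slackness, a constraint with positive slack has shadow price 0 → fermentation, hops.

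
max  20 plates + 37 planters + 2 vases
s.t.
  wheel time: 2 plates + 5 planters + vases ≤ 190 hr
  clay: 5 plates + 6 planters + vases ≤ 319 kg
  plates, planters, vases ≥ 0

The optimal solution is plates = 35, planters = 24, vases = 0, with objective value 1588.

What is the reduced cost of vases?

-5

Both wheel time and clay are binding at x*.
The binding rows give the dual system: 2·y_wheel time + 5·y_clay = 20 and 5·y_wheel time + 6·y_clay = 37.
→ y_wheel time = 5 and y_clay = 2.
Reduced cost of vases: c₃ − yᵀa₃ = 2 − (5·1 + 2·1) = 2 − 7 = -5.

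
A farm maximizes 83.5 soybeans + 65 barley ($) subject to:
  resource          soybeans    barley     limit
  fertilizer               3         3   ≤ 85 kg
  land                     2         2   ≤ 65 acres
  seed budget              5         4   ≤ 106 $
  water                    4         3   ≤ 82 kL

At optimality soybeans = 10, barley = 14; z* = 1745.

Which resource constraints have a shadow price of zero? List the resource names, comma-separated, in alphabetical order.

fertilizer: 72/85 (slack 13)
land: 48/65 (slack 17)
seed budget: 106/106 (binding)
water: 82/82 (binding)
By complementary slackness, a constraint with positive slack has shadow price 0 → fertilizer, land.

fertilizer, land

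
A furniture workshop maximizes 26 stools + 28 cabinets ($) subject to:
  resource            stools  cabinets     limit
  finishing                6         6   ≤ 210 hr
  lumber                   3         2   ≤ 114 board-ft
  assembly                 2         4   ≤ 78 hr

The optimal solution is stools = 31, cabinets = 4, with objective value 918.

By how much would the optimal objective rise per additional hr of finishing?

At the optimum: finishing uses 210 of 210 (binding); lumber uses 101 of 114 (slack = 13); assembly uses 78 of 78 (binding).
Slack constraints have shadow price 0 (complementary slackness).
The binding rows give the dual system: 6·y_finishing + 2·y_assembly = 26 and 6·y_finishing + 4·y_assembly = 28.
This yields shadow prices y_finishing = 4, y_assembly = 1.
Shadow price of finishing = 4.

4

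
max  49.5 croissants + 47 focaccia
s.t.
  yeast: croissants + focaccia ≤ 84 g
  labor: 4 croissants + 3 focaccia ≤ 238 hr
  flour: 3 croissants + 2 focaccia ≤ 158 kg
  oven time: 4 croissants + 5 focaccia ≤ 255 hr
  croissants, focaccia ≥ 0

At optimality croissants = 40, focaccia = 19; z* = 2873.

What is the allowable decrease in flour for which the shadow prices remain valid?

56

Binding constraints: flour, oven time. The basis is B = [[3,2],[4,5]] with det 7.
Per unit decrease in flour, x* moves by d = (-0.7143, 0.5714).
The basis stays optimal until croissants reaches 0; allowable decrease = 56 kg.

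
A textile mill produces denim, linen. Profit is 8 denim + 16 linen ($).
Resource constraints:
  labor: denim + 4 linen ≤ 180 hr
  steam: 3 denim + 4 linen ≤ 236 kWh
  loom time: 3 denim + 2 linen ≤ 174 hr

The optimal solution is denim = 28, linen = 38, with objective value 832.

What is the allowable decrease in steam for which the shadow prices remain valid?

56

Binding constraints: labor, steam. The basis is B = [[1,4],[3,4]] with det -8.
Per unit decrease in steam, x* moves by d = (-0.5, 0.125).
The basis stays optimal until denim reaches 0; allowable decrease = 56 kWh.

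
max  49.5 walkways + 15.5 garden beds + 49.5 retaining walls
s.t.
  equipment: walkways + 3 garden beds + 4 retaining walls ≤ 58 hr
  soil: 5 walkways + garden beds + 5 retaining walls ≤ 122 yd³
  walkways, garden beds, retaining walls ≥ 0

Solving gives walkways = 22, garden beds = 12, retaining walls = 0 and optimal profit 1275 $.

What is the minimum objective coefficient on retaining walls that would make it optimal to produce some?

55.5

At the optimum: equipment uses 58 of 58 (binding); soil uses 122 of 122 (binding).
Dual feasibility on the basic columns requires 1·y_equipment + 5·y_soil = 49.5, 3·y_equipment + 1·y_soil = 15.5.
Solving: y_equipment = 2, y_soil = 9.5.
retaining walls enters the basis when its profit ≥ yᵀa₃ = 2·4 + 9.5·5 = 55.5.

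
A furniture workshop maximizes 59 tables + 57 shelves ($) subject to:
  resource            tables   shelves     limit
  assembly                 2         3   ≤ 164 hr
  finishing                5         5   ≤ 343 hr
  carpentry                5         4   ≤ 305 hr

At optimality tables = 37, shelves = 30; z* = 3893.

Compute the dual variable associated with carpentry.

Binding: assembly and carpentry. Non-binding: finishing (8 unused).
Slack constraints have shadow price 0 (complementary slackness).
Dual feasibility on the basic columns requires 2·y_assembly + 5·y_carpentry = 59, 3·y_assembly + 4·y_carpentry = 57.
Solving: y_assembly = 7, y_carpentry = 9.
Shadow price of carpentry = 9.

9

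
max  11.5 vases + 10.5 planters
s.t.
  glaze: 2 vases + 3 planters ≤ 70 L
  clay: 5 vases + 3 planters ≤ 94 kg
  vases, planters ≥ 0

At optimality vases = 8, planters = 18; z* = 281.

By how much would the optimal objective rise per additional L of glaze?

At the optimum: glaze uses 70 of 70 (binding); clay uses 94 of 94 (binding).
Dual feasibility on the basic columns requires 2·y_glaze + 5·y_clay = 11.5, 3·y_glaze + 3·y_clay = 10.5.
→ y_glaze = 2 and y_clay = 1.5.
Shadow price of glaze = 2.

2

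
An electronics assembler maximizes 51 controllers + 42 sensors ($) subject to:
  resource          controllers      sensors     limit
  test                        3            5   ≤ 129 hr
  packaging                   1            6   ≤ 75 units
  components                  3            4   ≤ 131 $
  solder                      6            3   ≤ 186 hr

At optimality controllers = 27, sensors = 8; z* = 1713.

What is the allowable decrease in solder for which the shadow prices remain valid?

148.5

Binding constraints: packaging, solder. The basis is B = [[1,6],[6,3]] with det -33.
Per unit decrease in solder, x* moves by d = (-0.1818, 0.0303).
The basis stays optimal until controllers reaches 0; allowable decrease = 148.5 hr.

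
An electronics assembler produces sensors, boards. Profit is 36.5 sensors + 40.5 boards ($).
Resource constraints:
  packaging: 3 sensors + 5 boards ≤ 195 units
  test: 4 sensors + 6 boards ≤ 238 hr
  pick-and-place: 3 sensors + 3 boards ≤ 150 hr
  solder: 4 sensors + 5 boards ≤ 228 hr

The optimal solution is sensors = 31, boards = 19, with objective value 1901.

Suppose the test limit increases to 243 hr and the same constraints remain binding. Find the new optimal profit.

Binding: test and pick-and-place. Non-binding: packaging (7 unused), solder (9 unused).
Slack constraints have shadow price 0 (complementary slackness).
Dual feasibility on the basic columns requires 4·y_test + 3·y_pick-and-place = 36.5, 6·y_test + 3·y_pick-and-place = 40.5.
This yields shadow prices y_test = 2, y_pick-and-place = 9.5.
Δz = y_test·Δb = 2 × (5) = 10, so new z* = 1901 + 10 = 1911.

1911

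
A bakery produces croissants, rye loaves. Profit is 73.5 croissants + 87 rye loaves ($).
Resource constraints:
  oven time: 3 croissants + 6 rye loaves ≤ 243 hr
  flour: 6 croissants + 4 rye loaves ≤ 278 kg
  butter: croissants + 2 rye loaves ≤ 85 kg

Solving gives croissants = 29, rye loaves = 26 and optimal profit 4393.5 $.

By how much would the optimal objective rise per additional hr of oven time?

Check each constraint at x*: oven time 243/243 (tight); flour 278/278 (tight); butter 81/85 (slack 4).
By complementary slackness, y = 0 for the non-binding constraint.
The binding rows give the dual system: 3·y_oven time + 6·y_flour = 73.5 and 6·y_oven time + 4·y_flour = 87.
This yields shadow prices y_oven time = 9.5, y_flour = 7.5.
Shadow price of oven time = 9.5.

9.5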